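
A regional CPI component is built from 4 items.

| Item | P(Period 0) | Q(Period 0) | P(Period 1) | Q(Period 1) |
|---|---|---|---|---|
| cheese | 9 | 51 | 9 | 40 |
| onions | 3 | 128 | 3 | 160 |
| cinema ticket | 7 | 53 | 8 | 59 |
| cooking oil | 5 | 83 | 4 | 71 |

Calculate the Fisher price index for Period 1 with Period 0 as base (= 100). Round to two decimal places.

98.70

Laspeyres component (base-period weights):
ΣP(Period 1)Q(Period 0) = 9×51 + 3×128 + 8×53 + 4×83 = 459 + 384 + 424 + 332 = 1599
ΣP(Period 0)Q(Period 0) = 9×51 + 3×128 + 7×53 + 5×83 = 459 + 384 + 371 + 415 = 1629
L = 1599 / 1629 × 100 = 98.1584
Paasche component (current-period weights):
ΣP(Period 1)Q(Period 1) = 9×40 + 3×160 + 8×59 + 4×71 = 360 + 480 + 472 + 284 = 1596
ΣP(Period 0)Q(Period 1) = 9×40 + 3×160 + 7×59 + 5×71 = 360 + 480 + 413 + 355 = 1608
P = 1596 / 1608 × 100 = 99.2537
Fisher = √(L × P) = √(98.1584 × 99.2537) = 98.7045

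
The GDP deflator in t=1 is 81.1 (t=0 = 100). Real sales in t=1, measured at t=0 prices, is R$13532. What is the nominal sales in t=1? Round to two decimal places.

Nominal = Real × (Index/100) = 13532 × (81.1/100)
        = 13532 × 0.811 = 10974.4520

10974.45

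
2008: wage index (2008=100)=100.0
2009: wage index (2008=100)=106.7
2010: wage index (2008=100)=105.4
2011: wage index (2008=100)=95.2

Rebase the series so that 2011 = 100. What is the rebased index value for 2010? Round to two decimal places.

110.71

Rebased(2010) = 105.4 / 95.2 × 100 = 110.7143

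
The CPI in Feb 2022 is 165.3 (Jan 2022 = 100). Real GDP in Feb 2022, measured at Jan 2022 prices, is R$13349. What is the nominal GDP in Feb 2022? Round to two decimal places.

22065.90

Nominal = Real × (Index/100) = 13349 × (165.3/100)
        = 13349 × 1.653 = 22065.8970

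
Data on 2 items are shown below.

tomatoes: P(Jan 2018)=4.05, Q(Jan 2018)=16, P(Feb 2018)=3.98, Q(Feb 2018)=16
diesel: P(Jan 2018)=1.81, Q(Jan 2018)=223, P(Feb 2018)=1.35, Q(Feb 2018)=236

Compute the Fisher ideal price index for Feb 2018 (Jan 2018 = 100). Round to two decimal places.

Laspeyres component (base-period weights):
ΣP(Feb 2018)Q(Jan 2018) = 3.98×16 + 1.35×223 = 63.68 + 301.05 = 364.73
ΣP(Jan 2018)Q(Jan 2018) = 4.05×16 + 1.81×223 = 64.8 + 403.63 = 468.43
L = 364.73 / 468.43 × 100 = 77.8622
Paasche component (current-period weights):
ΣP(Feb 2018)Q(Feb 2018) = 3.98×16 + 1.35×236 = 63.68 + 318.6 = 382.28
ΣP(Jan 2018)Q(Feb 2018) = 4.05×16 + 1.81×236 = 64.8 + 427.16 = 491.96
P = 382.28 / 491.96 × 100 = 77.7055
Fisher = √(L × P) = √(77.8622 × 77.7055) = 77.7838

77.78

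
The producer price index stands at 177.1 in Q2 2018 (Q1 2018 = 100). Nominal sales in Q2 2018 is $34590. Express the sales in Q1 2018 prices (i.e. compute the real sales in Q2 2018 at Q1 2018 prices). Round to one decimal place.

19531.3

Real = Nominal ÷ (Index/100) = 34590 ÷ (177.1/100)
     = 34590 ÷ 1.771 = 19531.3382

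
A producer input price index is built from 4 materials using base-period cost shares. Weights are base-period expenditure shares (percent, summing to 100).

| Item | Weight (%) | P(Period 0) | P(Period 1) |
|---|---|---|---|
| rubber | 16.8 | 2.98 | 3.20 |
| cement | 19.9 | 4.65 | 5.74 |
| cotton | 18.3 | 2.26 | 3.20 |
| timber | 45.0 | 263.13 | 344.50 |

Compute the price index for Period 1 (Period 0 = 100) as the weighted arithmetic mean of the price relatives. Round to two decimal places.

rubber: 16.8 × (3.20/2.98) = 16.8 × 1.073826 = 18.0403
cement: 19.9 × (5.74/4.65) = 19.9 × 1.234409 = 24.5647
cotton: 18.3 × (3.20/2.26) = 18.3 × 1.415929 = 25.9115
timber: 45.0 × (344.50/263.13) = 45.0 × 1.309239 = 58.9157
Index = Σ wᵢ·(p₁ᵢ/p₀ᵢ) = 18.0403 + 24.5647 + 25.9115 + 58.9157 = 127.4322

127.43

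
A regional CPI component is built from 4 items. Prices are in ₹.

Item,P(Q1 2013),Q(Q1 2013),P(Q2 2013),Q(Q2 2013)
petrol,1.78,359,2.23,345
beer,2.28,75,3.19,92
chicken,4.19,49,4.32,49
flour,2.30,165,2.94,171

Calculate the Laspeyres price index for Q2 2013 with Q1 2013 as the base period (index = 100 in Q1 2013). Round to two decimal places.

124.50

Laspeyres price index uses base-period quantities as weights.
ΣP(Q2 2013)·Q(Q1 2013) = 2.23×359 + 3.19×75 + 4.32×49 + 2.94×165 = 800.57 + 239.25 + 211.68 + 485.1 = 1736.6
ΣP(Q1 2013)·Q(Q1 2013) = 1.78×359 + 2.28×75 + 4.19×49 + 2.30×165 = 639.02 + 171 + 205.31 + 379.5 = 1394.83
Index = 1736.6 / 1394.83 × 100 = 124.5026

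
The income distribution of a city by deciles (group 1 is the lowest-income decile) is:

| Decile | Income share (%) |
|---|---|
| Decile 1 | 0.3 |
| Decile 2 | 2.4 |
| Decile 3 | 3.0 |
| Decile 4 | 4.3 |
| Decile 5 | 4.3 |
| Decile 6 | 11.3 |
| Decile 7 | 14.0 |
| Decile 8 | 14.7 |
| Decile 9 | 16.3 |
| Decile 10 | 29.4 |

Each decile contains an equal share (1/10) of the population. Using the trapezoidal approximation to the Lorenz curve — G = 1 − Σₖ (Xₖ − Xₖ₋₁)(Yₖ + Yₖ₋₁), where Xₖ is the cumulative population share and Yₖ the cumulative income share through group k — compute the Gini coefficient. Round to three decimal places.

Cumulative income shares Yₖ: 0.0030, 0.0270, 0.0570, 0.1000, 0.1430, 0.2560, 0.3960, 0.5430, 0.7060, 1.0000
Σ (Xₖ−Xₖ₋₁)(Yₖ+Yₖ₋₁) = (1/10)(0.0030+0.0000) + (1/10)(0.0270+0.0030) + (1/10)(0.0570+0.0270) + (1/10)(0.1000+0.0570) + (1/10)(0.1430+0.1000) + (1/10)(0.2560+0.1430) + (1/10)(0.3960+0.2560) + (1/10)(0.5430+0.3960) + (1/10)(0.7060+0.5430) + (1/10)(1.0000+0.7060)
  = 0.0003 + 0.0030 + 0.0084 + 0.0157 + 0.0243 + 0.0399 + 0.0652 + 0.0939 + 0.1249 + 0.1706 = 0.5462
G = 1 − 0.5462 = 0.4538

0.454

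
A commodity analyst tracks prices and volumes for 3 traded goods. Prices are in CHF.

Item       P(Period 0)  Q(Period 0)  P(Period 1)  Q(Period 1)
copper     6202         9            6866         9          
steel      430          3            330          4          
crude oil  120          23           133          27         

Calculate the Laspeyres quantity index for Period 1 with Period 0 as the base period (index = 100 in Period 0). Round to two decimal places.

Laspeyres quantity index uses base-period prices as weights.
ΣP(Period 0)·Q(Period 1) = 6202×9 + 430×4 + 120×27 = 55818 + 1720 + 3240 = 60778
ΣP(Period 0)·Q(Period 0) = 6202×9 + 430×3 + 120×23 = 55818 + 1290 + 2760 = 59868
Index = 60778 / 59868 × 100 = 101.5200

101.52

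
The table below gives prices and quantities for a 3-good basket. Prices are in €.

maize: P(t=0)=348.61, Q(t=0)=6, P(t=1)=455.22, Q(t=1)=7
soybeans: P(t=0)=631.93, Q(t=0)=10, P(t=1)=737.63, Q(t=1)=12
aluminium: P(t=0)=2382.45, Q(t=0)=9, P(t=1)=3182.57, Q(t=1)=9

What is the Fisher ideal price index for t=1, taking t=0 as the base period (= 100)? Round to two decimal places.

129.55

Laspeyres component (base-period weights):
ΣP(t=1)Q(t=0) = 455.22×6 + 737.63×10 + 3182.57×9 = 2731.32 + 7376.3 + 28643.13 = 38750.75
ΣP(t=0)Q(t=0) = 348.61×6 + 631.93×10 + 2382.45×9 = 2091.66 + 6319.3 + 21442.05 = 29853.01
L = 38750.75 / 29853.01 × 100 = 129.8052
Paasche component (current-period weights):
ΣP(t=1)Q(t=1) = 455.22×7 + 737.63×12 + 3182.57×9 = 3186.54 + 8851.56 + 28643.13 = 40681.23
ΣP(t=0)Q(t=1) = 348.61×7 + 631.93×12 + 2382.45×9 = 2440.27 + 7583.16 + 21442.05 = 31465.48
P = 40681.23 / 31465.48 × 100 = 129.2884
Fisher = √(L × P) = √(129.8052 × 129.2884) = 129.5465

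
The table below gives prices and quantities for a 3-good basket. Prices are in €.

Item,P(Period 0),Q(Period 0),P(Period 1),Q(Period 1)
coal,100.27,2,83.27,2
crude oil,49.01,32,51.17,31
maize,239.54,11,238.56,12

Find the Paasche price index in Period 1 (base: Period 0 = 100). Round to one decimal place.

100.5

Paasche price index uses current-period quantities as weights.
ΣP(Period 1)·Q(Period 1) = 83.27×2 + 51.17×31 + 238.56×12 = 166.54 + 1586.27 + 2862.72 = 4615.53
ΣP(Period 0)·Q(Period 1) = 100.27×2 + 49.01×31 + 239.54×12 = 200.54 + 1519.31 + 2874.48 = 4594.33
Index = 4615.53 / 4594.33 × 100 = 100.4614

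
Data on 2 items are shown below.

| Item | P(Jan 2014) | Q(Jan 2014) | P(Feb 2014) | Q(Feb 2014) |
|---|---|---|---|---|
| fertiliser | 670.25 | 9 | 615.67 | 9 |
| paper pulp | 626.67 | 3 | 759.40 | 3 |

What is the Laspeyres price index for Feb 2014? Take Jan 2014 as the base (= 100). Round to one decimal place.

98.8

Laspeyres price index uses base-period quantities as weights.
ΣP(Feb 2014)·Q(Jan 2014) = 615.67×9 + 759.40×3 = 5541.03 + 2278.2 = 7819.23
ΣP(Jan 2014)·Q(Jan 2014) = 670.25×9 + 626.67×3 = 6032.25 + 1880.01 = 7912.26
Index = 7819.23 / 7912.26 × 100 = 98.8242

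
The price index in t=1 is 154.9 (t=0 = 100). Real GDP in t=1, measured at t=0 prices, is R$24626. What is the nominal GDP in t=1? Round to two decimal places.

38145.67

Nominal = Real × (Index/100) = 24626 × (154.9/100)
        = 24626 × 1.549 = 38145.6740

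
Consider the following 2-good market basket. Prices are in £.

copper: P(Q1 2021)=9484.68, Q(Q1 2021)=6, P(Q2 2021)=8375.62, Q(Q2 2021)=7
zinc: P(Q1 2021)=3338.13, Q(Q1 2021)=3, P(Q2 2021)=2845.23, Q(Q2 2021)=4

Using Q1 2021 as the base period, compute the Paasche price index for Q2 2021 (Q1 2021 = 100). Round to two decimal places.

Paasche price index uses current-period quantities as weights.
ΣP(Q2 2021)·Q(Q2 2021) = 8375.62×7 + 2845.23×4 = 58629.34 + 11380.92 = 70010.26
ΣP(Q1 2021)·Q(Q2 2021) = 9484.68×7 + 3338.13×4 = 66392.76 + 13352.52 = 79745.28
Index = 70010.26 / 79745.28 × 100 = 87.7924

87.79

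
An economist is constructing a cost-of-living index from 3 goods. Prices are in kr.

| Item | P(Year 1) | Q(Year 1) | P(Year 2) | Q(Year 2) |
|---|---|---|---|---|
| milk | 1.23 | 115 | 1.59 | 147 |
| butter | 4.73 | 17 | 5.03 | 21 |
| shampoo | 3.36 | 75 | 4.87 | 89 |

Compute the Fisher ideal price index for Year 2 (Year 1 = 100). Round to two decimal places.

Laspeyres component (base-period weights):
ΣP(Year 2)Q(Year 1) = 1.59×115 + 5.03×17 + 4.87×75 = 182.85 + 85.51 + 365.25 = 633.61
ΣP(Year 1)Q(Year 1) = 1.23×115 + 4.73×17 + 3.36×75 = 141.45 + 80.41 + 252 = 473.86
L = 633.61 / 473.86 × 100 = 133.7125
Paasche component (current-period weights):
ΣP(Year 2)Q(Year 2) = 1.59×147 + 5.03×21 + 4.87×89 = 233.73 + 105.63 + 433.43 = 772.79
ΣP(Year 1)Q(Year 2) = 1.23×147 + 4.73×21 + 3.36×89 = 180.81 + 99.33 + 299.04 = 579.18
P = 772.79 / 579.18 × 100 = 133.4283
Fisher = √(L × P) = √(133.7125 × 133.4283) = 133.5703

133.57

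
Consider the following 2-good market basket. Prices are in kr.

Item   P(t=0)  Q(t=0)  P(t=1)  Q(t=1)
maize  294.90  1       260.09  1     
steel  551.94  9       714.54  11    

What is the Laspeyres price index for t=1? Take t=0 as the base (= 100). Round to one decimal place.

Laspeyres price index uses base-period quantities as weights.
ΣP(t=1)·Q(t=0) = 260.09×1 + 714.54×9 = 260.09 + 6430.86 = 6690.95
ΣP(t=0)·Q(t=0) = 294.90×1 + 551.94×9 = 294.9 + 4967.46 = 5262.36
Index = 6690.95 / 5262.36 × 100 = 127.1473

127.1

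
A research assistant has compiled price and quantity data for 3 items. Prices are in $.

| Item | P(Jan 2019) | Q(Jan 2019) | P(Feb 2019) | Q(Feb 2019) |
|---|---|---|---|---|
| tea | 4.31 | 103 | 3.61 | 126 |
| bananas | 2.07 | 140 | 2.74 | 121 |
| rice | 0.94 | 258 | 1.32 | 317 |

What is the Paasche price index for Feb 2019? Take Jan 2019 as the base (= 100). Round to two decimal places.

110.38

Paasche price index uses current-period quantities as weights.
ΣP(Feb 2019)·Q(Feb 2019) = 3.61×126 + 2.74×121 + 1.32×317 = 454.86 + 331.54 + 418.44 = 1204.84
ΣP(Jan 2019)·Q(Feb 2019) = 4.31×126 + 2.07×121 + 0.94×317 = 543.06 + 250.47 + 297.98 = 1091.51
Index = 1204.84 / 1091.51 × 100 = 110.3829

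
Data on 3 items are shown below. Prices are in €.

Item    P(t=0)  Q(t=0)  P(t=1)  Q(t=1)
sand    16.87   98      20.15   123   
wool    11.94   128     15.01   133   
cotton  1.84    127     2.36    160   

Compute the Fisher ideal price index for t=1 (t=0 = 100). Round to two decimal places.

122.73

Laspeyres component (base-period weights):
ΣP(t=1)Q(t=0) = 20.15×98 + 15.01×128 + 2.36×127 = 1974.7 + 1921.28 + 299.72 = 4195.7
ΣP(t=0)Q(t=0) = 16.87×98 + 11.94×128 + 1.84×127 = 1653.26 + 1528.32 + 233.68 = 3415.26
L = 4195.7 / 3415.26 × 100 = 122.8516
Paasche component (current-period weights):
ΣP(t=1)Q(t=1) = 20.15×123 + 15.01×133 + 2.36×160 = 2478.45 + 1996.33 + 377.6 = 4852.38
ΣP(t=0)Q(t=1) = 16.87×123 + 11.94×133 + 1.84×160 = 2075.01 + 1588.02 + 294.4 = 3957.43
P = 4852.38 / 3957.43 × 100 = 122.6144
Fisher = √(L × P) = √(122.8516 × 122.6144) = 122.7329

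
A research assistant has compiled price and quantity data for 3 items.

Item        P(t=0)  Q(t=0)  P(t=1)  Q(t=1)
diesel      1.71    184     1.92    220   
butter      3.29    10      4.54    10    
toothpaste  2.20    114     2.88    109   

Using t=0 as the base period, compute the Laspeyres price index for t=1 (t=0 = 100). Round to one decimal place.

Laspeyres price index uses base-period quantities as weights.
ΣP(t=1)·Q(t=0) = 1.92×184 + 4.54×10 + 2.88×114 = 353.28 + 45.4 + 328.32 = 727
ΣP(t=0)·Q(t=0) = 1.71×184 + 3.29×10 + 2.20×114 = 314.64 + 32.9 + 250.8 = 598.34
Index = 727 / 598.34 × 100 = 121.5028

121.5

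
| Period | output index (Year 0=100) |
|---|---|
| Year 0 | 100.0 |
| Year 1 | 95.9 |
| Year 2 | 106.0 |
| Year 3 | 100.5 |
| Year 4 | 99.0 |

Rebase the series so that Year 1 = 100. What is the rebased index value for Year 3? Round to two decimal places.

104.80

Rebased(Year 3) = 100.5 / 95.9 × 100 = 104.7967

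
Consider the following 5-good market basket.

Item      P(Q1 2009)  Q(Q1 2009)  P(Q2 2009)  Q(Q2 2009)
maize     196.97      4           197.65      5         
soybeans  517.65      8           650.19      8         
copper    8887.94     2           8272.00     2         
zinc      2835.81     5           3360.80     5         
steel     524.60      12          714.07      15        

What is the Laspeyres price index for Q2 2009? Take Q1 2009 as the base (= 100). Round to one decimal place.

111.0

Laspeyres price index uses base-period quantities as weights.
ΣP(Q2 2009)·Q(Q1 2009) = 197.65×4 + 650.19×8 + 8272.00×2 + 3360.80×5 + 714.07×12 = 790.6 + 5201.52 + 16544 + 16804 + 8568.84 = 47908.96
ΣP(Q1 2009)·Q(Q1 2009) = 196.97×4 + 517.65×8 + 8887.94×2 + 2835.81×5 + 524.60×12 = 787.88 + 4141.2 + 17775.88 + 14179.05 + 6295.2 = 43179.21
Index = 47908.96 / 43179.21 × 100 = 110.9538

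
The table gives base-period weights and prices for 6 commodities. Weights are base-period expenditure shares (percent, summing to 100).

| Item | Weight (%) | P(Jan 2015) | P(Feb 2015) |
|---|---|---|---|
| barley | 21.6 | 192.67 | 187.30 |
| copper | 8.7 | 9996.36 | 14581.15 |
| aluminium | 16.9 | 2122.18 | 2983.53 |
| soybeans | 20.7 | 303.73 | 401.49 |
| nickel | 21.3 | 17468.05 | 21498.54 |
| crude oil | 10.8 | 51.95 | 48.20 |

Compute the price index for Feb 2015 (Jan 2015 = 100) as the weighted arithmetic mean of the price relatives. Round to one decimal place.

121.0

barley: 21.6 × (187.30/192.67) = 21.6 × 0.972129 = 20.9980
copper: 8.7 × (14581.15/9996.36) = 8.7 × 1.458646 = 12.6902
aluminium: 16.9 × (2983.53/2122.18) = 16.9 × 1.405880 = 23.7594
soybeans: 20.7 × (401.49/303.73) = 20.7 × 1.321865 = 27.3626
nickel: 21.3 × (21498.54/17468.05) = 21.3 × 1.230735 = 26.2147
crude oil: 10.8 × (48.20/51.95) = 10.8 × 0.927815 = 10.0204
Index = Σ wᵢ·(p₁ᵢ/p₀ᵢ) = 20.9980 + 12.6902 + 23.7594 + 27.3626 + 26.2147 + 10.0204 = 121.0452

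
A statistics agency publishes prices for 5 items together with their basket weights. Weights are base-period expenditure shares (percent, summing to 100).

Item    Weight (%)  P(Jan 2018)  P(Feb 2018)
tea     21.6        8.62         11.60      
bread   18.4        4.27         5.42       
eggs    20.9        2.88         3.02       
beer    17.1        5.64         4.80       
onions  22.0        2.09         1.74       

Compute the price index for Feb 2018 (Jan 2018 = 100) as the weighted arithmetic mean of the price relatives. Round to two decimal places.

tea: 21.6 × (11.60/8.62) = 21.6 × 1.345708 = 29.0673
bread: 18.4 × (5.42/4.27) = 18.4 × 1.269321 = 23.3555
eggs: 20.9 × (3.02/2.88) = 20.9 × 1.048611 = 21.9160
beer: 17.1 × (4.80/5.64) = 17.1 × 0.851064 = 14.5532
onions: 22.0 × (1.74/2.09) = 22.0 × 0.832536 = 18.3158
Index = Σ wᵢ·(p₁ᵢ/p₀ᵢ) = 29.0673 + 23.3555 + 21.9160 + 14.5532 + 18.3158 = 107.2077

107.21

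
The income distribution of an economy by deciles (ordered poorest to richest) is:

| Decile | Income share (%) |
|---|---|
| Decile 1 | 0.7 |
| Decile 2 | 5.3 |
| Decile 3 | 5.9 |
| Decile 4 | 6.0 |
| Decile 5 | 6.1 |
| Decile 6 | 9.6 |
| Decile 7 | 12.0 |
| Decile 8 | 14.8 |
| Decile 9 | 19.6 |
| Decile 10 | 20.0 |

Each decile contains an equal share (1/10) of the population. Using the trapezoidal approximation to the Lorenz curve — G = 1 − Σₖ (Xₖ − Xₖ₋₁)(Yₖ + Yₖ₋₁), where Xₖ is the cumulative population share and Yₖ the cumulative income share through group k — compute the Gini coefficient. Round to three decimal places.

0.340

Cumulative income shares Yₖ: 0.0070, 0.0600, 0.1190, 0.1790, 0.2400, 0.3360, 0.4560, 0.6040, 0.8000, 1.0000
Σ (Xₖ−Xₖ₋₁)(Yₖ+Yₖ₋₁) = (1/10)(0.0070+0.0000) + (1/10)(0.0600+0.0070) + (1/10)(0.1190+0.0600) + (1/10)(0.1790+0.1190) + (1/10)(0.2400+0.1790) + (1/10)(0.3360+0.2400) + (1/10)(0.4560+0.3360) + (1/10)(0.6040+0.4560) + (1/10)(0.8000+0.6040) + (1/10)(1.0000+0.8000)
  = 0.0007 + 0.0067 + 0.0179 + 0.0298 + 0.0419 + 0.0576 + 0.0792 + 0.1060 + 0.1404 + 0.1800 = 0.6602
G = 1 − 0.6602 = 0.3398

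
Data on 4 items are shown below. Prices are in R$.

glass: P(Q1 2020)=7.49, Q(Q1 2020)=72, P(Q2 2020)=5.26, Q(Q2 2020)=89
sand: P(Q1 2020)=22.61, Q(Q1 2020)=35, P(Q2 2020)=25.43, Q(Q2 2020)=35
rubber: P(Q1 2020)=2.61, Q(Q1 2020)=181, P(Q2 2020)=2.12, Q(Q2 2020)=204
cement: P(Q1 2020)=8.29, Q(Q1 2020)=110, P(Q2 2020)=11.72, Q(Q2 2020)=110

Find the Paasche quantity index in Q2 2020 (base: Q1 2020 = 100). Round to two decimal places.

104.70

Paasche quantity index uses current-period prices as weights.
ΣP(Q2 2020)·Q(Q2 2020) = 5.26×89 + 25.43×35 + 2.12×204 + 11.72×110 = 468.14 + 890.05 + 432.48 + 1289.2 = 3079.87
ΣP(Q2 2020)·Q(Q1 2020) = 5.26×72 + 25.43×35 + 2.12×181 + 11.72×110 = 378.72 + 890.05 + 383.72 + 1289.2 = 2941.69
Index = 3079.87 / 2941.69 × 100 = 104.6973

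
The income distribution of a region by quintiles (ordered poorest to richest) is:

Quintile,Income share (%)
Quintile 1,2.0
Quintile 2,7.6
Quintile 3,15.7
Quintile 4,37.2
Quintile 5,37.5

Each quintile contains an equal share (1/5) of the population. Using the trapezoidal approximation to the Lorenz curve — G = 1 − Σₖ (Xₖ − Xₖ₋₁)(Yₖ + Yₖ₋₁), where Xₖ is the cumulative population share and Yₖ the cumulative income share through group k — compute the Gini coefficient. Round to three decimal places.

0.402

Cumulative income shares Yₖ: 0.0200, 0.0960, 0.2530, 0.6250, 1.0000
Σ (Xₖ−Xₖ₋₁)(Yₖ+Yₖ₋₁) = (1/5)(0.0200+0.0000) + (1/5)(0.0960+0.0200) + (1/5)(0.2530+0.0960) + (1/5)(0.6250+0.2530) + (1/5)(1.0000+0.6250)
  = 0.0040 + 0.0232 + 0.0698 + 0.1756 + 0.3250 = 0.5976
G = 1 − 0.5976 = 0.4024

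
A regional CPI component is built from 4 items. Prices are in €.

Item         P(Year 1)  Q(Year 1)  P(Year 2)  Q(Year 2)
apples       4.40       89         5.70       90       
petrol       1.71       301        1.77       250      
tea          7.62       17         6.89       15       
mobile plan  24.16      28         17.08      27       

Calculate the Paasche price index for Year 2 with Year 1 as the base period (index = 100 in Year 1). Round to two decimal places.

95.59

Paasche price index uses current-period quantities as weights.
ΣP(Year 2)·Q(Year 2) = 5.70×90 + 1.77×250 + 6.89×15 + 17.08×27 = 513 + 442.5 + 103.35 + 461.16 = 1520.01
ΣP(Year 1)·Q(Year 2) = 4.40×90 + 1.71×250 + 7.62×15 + 24.16×27 = 396 + 427.5 + 114.3 + 652.32 = 1590.12
Index = 1520.01 / 1590.12 × 100 = 95.5909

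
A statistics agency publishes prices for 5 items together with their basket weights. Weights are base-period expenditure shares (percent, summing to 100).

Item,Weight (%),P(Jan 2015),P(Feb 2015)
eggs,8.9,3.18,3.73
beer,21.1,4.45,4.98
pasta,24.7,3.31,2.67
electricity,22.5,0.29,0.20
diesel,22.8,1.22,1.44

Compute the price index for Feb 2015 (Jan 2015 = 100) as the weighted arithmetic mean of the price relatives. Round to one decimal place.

eggs: 8.9 × (3.73/3.18) = 8.9 × 1.172956 = 10.4393
beer: 21.1 × (4.98/4.45) = 21.1 × 1.119101 = 23.6130
pasta: 24.7 × (2.67/3.31) = 24.7 × 0.806647 = 19.9242
electricity: 22.5 × (0.20/0.29) = 22.5 × 0.689655 = 15.5172
diesel: 22.8 × (1.44/1.22) = 22.8 × 1.180328 = 26.9115
Index = Σ wᵢ·(p₁ᵢ/p₀ᵢ) = 10.4393 + 23.6130 + 19.9242 + 15.5172 + 26.9115 = 96.4052

96.4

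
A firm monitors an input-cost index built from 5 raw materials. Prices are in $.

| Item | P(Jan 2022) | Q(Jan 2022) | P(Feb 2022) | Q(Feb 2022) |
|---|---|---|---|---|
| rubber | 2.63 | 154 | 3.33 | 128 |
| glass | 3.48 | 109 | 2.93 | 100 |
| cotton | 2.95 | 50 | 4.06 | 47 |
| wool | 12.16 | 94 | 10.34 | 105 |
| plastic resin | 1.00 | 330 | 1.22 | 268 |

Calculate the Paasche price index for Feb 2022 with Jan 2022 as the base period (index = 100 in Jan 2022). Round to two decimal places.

98.08

Paasche price index uses current-period quantities as weights.
ΣP(Feb 2022)·Q(Feb 2022) = 3.33×128 + 2.93×100 + 4.06×47 + 10.34×105 + 1.22×268 = 426.24 + 293 + 190.82 + 1085.7 + 326.96 = 2322.72
ΣP(Jan 2022)·Q(Feb 2022) = 2.63×128 + 3.48×100 + 2.95×47 + 12.16×105 + 1.00×268 = 336.64 + 348 + 138.65 + 1276.8 + 268 = 2368.09
Index = 2322.72 / 2368.09 × 100 = 98.0841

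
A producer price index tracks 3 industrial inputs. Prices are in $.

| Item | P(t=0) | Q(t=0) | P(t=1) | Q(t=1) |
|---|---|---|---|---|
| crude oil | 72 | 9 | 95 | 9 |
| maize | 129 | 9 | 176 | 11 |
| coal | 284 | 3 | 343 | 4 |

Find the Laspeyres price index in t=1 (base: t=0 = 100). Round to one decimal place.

130.3

Laspeyres price index uses base-period quantities as weights.
ΣP(t=1)·Q(t=0) = 95×9 + 176×9 + 343×3 = 855 + 1584 + 1029 = 3468
ΣP(t=0)·Q(t=0) = 72×9 + 129×9 + 284×3 = 648 + 1161 + 852 = 2661
Index = 3468 / 2661 × 100 = 130.3269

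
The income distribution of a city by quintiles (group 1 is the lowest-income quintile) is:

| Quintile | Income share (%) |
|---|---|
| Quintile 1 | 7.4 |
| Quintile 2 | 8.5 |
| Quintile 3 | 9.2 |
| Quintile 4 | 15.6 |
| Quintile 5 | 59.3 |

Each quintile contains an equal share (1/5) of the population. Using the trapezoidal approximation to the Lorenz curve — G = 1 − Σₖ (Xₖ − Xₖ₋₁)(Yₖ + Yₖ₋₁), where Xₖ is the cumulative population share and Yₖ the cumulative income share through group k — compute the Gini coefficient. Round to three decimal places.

Cumulative income shares Yₖ: 0.0740, 0.1590, 0.2510, 0.4070, 1.0000
Σ (Xₖ−Xₖ₋₁)(Yₖ+Yₖ₋₁) = (1/5)(0.0740+0.0000) + (1/5)(0.1590+0.0740) + (1/5)(0.2510+0.1590) + (1/5)(0.4070+0.2510) + (1/5)(1.0000+0.4070)
  = 0.0148 + 0.0466 + 0.0820 + 0.1316 + 0.2814 = 0.5564
G = 1 − 0.5564 = 0.4436

0.444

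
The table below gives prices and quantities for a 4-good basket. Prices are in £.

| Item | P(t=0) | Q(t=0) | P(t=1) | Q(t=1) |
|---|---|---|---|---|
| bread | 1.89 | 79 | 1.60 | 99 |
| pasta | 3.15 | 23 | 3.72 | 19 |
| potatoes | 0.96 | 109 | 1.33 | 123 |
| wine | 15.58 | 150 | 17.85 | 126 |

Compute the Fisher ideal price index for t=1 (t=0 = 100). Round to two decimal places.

113.70

Laspeyres component (base-period weights):
ΣP(t=1)Q(t=0) = 1.60×79 + 3.72×23 + 1.33×109 + 17.85×150 = 126.4 + 85.56 + 144.97 + 2677.5 = 3034.43
ΣP(t=0)Q(t=0) = 1.89×79 + 3.15×23 + 0.96×109 + 15.58×150 = 149.31 + 72.45 + 104.64 + 2337 = 2663.4
L = 3034.43 / 2663.4 × 100 = 113.9307
Paasche component (current-period weights):
ΣP(t=1)Q(t=1) = 1.60×99 + 3.72×19 + 1.33×123 + 17.85×126 = 158.4 + 70.68 + 163.59 + 2249.1 = 2641.77
ΣP(t=0)Q(t=1) = 1.89×99 + 3.15×19 + 0.96×123 + 15.58×126 = 187.11 + 59.85 + 118.08 + 1963.08 = 2328.12
P = 2641.77 / 2328.12 × 100 = 113.4722
Fisher = √(L × P) = √(113.9307 × 113.4722) = 113.7012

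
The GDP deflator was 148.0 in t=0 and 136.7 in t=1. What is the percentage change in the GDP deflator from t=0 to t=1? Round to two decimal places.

Change = (136.7 − 148.0) / 148.0 × 100
       = -11.3 / 148.0 × 100 = -7.6351%

-7.64%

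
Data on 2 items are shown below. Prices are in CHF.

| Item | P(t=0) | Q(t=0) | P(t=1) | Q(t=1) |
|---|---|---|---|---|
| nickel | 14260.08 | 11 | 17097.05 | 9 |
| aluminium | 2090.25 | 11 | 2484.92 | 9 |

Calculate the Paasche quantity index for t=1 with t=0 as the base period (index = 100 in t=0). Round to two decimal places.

Paasche quantity index uses current-period prices as weights.
ΣP(t=1)·Q(t=1) = 17097.05×9 + 2484.92×9 = 153873.45 + 22364.28 = 176237.73
ΣP(t=1)·Q(t=0) = 17097.05×11 + 2484.92×11 = 188067.55 + 27334.12 = 215401.67
Index = 176237.73 / 215401.67 × 100 = 81.8182

81.82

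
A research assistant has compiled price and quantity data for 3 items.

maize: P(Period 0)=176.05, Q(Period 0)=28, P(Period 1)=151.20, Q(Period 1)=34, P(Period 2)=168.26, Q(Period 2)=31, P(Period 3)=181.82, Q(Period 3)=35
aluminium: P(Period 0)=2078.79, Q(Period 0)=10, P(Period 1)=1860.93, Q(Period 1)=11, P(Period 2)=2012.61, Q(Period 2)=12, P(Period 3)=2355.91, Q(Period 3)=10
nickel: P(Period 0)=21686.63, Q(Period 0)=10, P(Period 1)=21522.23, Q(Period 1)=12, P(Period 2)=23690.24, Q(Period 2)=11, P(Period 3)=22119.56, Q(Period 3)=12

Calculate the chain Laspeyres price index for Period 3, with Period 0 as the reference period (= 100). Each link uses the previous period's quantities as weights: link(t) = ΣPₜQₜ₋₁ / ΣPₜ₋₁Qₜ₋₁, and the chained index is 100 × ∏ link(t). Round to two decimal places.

103.17

Link Period 0→Period 1:
ΣP(Period 1)Q(Period 0) = 151.20×28 + 1860.93×10 + 21522.23×10 = 4233.6 + 18609.3 + 215222.3 = 238065.2
ΣP(Period 0)Q(Period 0) = 176.05×28 + 2078.79×10 + 21686.63×10 = 4929.4 + 20787.9 + 216866.3 = 242583.6
link = 238065.2/242583.6 = 0.981374
Link Period 1→Period 2:
ΣP(Period 2)Q(Period 1) = 168.26×34 + 2012.61×11 + 23690.24×12 = 5720.84 + 22138.71 + 284282.88 = 312142.43
ΣP(Period 1)Q(Period 1) = 151.20×34 + 1860.93×11 + 21522.23×12 = 5140.8 + 20470.23 + 258266.76 = 283877.79
link = 312142.43/283877.79 = 1.099566
Link Period 2→Period 3:
ΣP(Period 3)Q(Period 2) = 181.82×31 + 2355.91×12 + 22119.56×11 = 5636.42 + 28270.92 + 243315.16 = 277222.5
ΣP(Period 2)Q(Period 2) = 168.26×31 + 2012.61×12 + 23690.24×11 = 5216.06 + 24151.32 + 260592.64 = 289960.02
link = 277222.5/289960.02 = 0.956071
Chained index = 100 × 0.981374 × 1.099566 × 0.956071 = 103.1683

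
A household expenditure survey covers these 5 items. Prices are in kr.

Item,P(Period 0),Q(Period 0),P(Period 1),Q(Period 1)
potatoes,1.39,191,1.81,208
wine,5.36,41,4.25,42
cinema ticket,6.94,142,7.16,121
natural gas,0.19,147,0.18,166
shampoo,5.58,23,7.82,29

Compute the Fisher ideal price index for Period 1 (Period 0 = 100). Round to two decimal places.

107.78

Laspeyres component (base-period weights):
ΣP(Period 1)Q(Period 0) = 1.81×191 + 4.25×41 + 7.16×142 + 0.18×147 + 7.82×23 = 345.71 + 174.25 + 1016.72 + 26.46 + 179.86 = 1743
ΣP(Period 0)Q(Period 0) = 1.39×191 + 5.36×41 + 6.94×142 + 0.19×147 + 5.58×23 = 265.49 + 219.76 + 985.48 + 27.93 + 128.34 = 1627
L = 1743 / 1627 × 100 = 107.1297
Paasche component (current-period weights):
ΣP(Period 1)Q(Period 1) = 1.81×208 + 4.25×42 + 7.16×121 + 0.18×166 + 7.82×29 = 376.48 + 178.5 + 866.36 + 29.88 + 226.78 = 1678
ΣP(Period 0)Q(Period 1) = 1.39×208 + 5.36×42 + 6.94×121 + 0.19×166 + 5.58×29 = 289.12 + 225.12 + 839.74 + 31.54 + 161.82 = 1547.34
P = 1678 / 1547.34 × 100 = 108.4442
Fisher = √(L × P) = √(107.1297 × 108.4442) = 107.7849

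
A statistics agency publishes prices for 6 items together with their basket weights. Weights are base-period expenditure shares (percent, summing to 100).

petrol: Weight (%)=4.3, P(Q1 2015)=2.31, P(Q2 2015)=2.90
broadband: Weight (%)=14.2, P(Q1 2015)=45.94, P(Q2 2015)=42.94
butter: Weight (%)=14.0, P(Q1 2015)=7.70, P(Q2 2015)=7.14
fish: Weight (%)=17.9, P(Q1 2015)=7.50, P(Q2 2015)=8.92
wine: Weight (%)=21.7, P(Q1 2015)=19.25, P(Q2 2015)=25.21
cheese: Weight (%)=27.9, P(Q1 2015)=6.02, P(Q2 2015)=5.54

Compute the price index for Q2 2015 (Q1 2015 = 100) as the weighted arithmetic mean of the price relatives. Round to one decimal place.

107.0

petrol: 4.3 × (2.90/2.31) = 4.3 × 1.255411 = 5.3983
broadband: 14.2 × (42.94/45.94) = 14.2 × 0.934697 = 13.2727
butter: 14.0 × (7.14/7.70) = 14.0 × 0.927273 = 12.9818
fish: 17.9 × (8.92/7.50) = 17.9 × 1.189333 = 21.2891
wine: 21.7 × (25.21/19.25) = 21.7 × 1.309610 = 28.4185
cheese: 27.9 × (5.54/6.02) = 27.9 × 0.920266 = 25.6754
Index = Σ wᵢ·(p₁ᵢ/p₀ᵢ) = 5.3983 + 13.2727 + 12.9818 + 21.2891 + 28.4185 + 25.6754 = 107.0358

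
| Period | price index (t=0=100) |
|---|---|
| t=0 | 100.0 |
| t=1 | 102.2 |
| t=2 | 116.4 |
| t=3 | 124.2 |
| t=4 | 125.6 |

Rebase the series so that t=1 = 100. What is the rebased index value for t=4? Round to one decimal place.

Rebased(t=4) = 125.6 / 102.2 × 100 = 122.8963

122.9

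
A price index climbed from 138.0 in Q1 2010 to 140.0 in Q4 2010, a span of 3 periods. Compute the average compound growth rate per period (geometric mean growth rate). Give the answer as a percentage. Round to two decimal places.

Growth factor = (140.0/138.0)^(1/3) = (1.014493)^(1/3) = 1.004808
Growth rate = 1.004808 − 1 = 0.004808 = 0.4808%

0.48%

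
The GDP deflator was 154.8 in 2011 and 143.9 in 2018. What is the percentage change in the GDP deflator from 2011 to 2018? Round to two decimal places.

-7.04%

Change = (143.9 − 154.8) / 154.8 × 100
       = -10.9 / 154.8 × 100 = -7.0413%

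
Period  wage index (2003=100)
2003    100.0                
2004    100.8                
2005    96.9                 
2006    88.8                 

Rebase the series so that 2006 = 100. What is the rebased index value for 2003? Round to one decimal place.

112.6

Rebased(2003) = 100.0 / 88.8 × 100 = 112.6126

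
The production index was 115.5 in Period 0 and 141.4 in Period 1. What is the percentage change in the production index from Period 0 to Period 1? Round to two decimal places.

22.42%

Change = (141.4 − 115.5) / 115.5 × 100
       = 25.9 / 115.5 × 100 = 22.4242%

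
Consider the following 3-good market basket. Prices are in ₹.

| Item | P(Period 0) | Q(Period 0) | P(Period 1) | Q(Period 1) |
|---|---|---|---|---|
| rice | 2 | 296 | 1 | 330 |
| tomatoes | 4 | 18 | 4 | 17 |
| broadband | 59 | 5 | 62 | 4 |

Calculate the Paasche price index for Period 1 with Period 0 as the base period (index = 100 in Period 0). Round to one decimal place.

67.0

Paasche price index uses current-period quantities as weights.
ΣP(Period 1)·Q(Period 1) = 1×330 + 4×17 + 62×4 = 330 + 68 + 248 = 646
ΣP(Period 0)·Q(Period 1) = 2×330 + 4×17 + 59×4 = 660 + 68 + 236 = 964
Index = 646 / 964 × 100 = 67.0124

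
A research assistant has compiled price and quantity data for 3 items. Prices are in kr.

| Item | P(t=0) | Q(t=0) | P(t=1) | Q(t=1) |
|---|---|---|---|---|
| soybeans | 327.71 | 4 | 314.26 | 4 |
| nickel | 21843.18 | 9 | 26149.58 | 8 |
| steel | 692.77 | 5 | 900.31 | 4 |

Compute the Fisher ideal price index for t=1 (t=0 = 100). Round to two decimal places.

Laspeyres component (base-period weights):
ΣP(t=1)Q(t=0) = 314.26×4 + 26149.58×9 + 900.31×5 = 1257.04 + 235346.22 + 4501.55 = 241104.81
ΣP(t=0)Q(t=0) = 327.71×4 + 21843.18×9 + 692.77×5 = 1310.84 + 196588.62 + 3463.85 = 201363.31
L = 241104.81 / 201363.31 × 100 = 119.7362
Paasche component (current-period weights):
ΣP(t=1)Q(t=1) = 314.26×4 + 26149.58×8 + 900.31×4 = 1257.04 + 209196.64 + 3601.24 = 214054.92
ΣP(t=0)Q(t=1) = 327.71×4 + 21843.18×8 + 692.77×4 = 1310.84 + 174745.44 + 2771.08 = 178827.36
P = 214054.92 / 178827.36 × 100 = 119.6992
Fisher = √(L × P) = √(119.7362 × 119.6992) = 119.7177

119.72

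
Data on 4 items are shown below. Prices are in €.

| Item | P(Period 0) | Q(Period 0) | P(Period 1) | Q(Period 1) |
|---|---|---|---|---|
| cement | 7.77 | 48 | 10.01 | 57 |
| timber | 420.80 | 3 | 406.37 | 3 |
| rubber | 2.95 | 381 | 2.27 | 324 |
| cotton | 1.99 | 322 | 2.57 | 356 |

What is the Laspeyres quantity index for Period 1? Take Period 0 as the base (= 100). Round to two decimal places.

Laspeyres quantity index uses base-period prices as weights.
ΣP(Period 0)·Q(Period 1) = 7.77×57 + 420.80×3 + 2.95×324 + 1.99×356 = 442.89 + 1262.4 + 955.8 + 708.44 = 3369.53
ΣP(Period 0)·Q(Period 0) = 7.77×48 + 420.80×3 + 2.95×381 + 1.99×322 = 372.96 + 1262.4 + 1123.95 + 640.78 = 3400.09
Index = 3369.53 / 3400.09 × 100 = 99.1012

99.10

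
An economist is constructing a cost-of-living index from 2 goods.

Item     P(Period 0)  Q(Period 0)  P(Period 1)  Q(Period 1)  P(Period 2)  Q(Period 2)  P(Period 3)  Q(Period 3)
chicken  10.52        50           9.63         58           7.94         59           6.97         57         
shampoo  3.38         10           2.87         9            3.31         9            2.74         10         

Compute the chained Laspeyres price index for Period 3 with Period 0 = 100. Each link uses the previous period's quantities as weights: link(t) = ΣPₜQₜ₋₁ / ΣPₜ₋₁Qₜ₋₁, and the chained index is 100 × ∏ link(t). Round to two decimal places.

66.90

Link Period 0→Period 1:
ΣP(Period 1)Q(Period 0) = 9.63×50 + 2.87×10 = 481.5 + 28.7 = 510.2
ΣP(Period 0)Q(Period 0) = 10.52×50 + 3.38×10 = 526 + 33.8 = 559.8
link = 510.2/559.8 = 0.911397
Link Period 1→Period 2:
ΣP(Period 2)Q(Period 1) = 7.94×58 + 3.31×9 = 460.52 + 29.79 = 490.31
ΣP(Period 1)Q(Period 1) = 9.63×58 + 2.87×9 = 558.54 + 25.83 = 584.37
link = 490.31/584.37 = 0.839040
Link Period 2→Period 3:
ΣP(Period 3)Q(Period 2) = 6.97×59 + 2.74×9 = 411.23 + 24.66 = 435.89
ΣP(Period 2)Q(Period 2) = 7.94×59 + 3.31×9 = 468.46 + 29.79 = 498.25
link = 435.89/498.25 = 0.874842
Chained index = 100 × 0.911397 × 0.839040 × 0.874842 = 66.8991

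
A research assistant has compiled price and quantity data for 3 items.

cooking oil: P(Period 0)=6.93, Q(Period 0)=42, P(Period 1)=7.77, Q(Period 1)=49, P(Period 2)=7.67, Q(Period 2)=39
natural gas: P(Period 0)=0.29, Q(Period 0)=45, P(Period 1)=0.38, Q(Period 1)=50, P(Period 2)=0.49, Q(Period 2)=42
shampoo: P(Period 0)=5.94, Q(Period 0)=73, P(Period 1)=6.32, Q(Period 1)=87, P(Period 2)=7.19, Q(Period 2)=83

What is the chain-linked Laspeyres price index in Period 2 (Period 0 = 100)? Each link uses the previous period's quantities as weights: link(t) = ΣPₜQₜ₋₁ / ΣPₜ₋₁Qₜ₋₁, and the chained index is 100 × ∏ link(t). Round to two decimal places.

117.86

Link Period 0→Period 1:
ΣP(Period 1)Q(Period 0) = 7.77×42 + 0.38×45 + 6.32×73 = 326.34 + 17.1 + 461.36 = 804.8
ΣP(Period 0)Q(Period 0) = 6.93×42 + 0.29×45 + 5.94×73 = 291.06 + 13.05 + 433.62 = 737.73
link = 804.8/737.73 = 1.090914
Link Period 1→Period 2:
ΣP(Period 2)Q(Period 1) = 7.67×49 + 0.49×50 + 7.19×87 = 375.83 + 24.5 + 625.53 = 1025.86
ΣP(Period 1)Q(Period 1) = 7.77×49 + 0.38×50 + 6.32×87 = 380.73 + 19 + 549.84 = 949.57
link = 1025.86/949.57 = 1.080342
Chained index = 100 × 1.090914 × 1.080342 = 117.8560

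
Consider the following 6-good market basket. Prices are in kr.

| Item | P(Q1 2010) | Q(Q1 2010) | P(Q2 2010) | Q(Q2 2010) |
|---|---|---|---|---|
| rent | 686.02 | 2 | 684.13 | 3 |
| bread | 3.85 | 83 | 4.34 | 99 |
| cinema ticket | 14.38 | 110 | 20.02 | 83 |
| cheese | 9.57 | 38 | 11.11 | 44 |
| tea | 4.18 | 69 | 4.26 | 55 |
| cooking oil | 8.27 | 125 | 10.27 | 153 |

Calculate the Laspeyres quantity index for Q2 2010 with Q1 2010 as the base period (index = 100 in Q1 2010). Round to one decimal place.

Laspeyres quantity index uses base-period prices as weights.
ΣP(Q1 2010)·Q(Q2 2010) = 686.02×3 + 3.85×99 + 14.38×83 + 9.57×44 + 4.18×55 + 8.27×153 = 2058.06 + 381.15 + 1193.54 + 421.08 + 229.9 + 1265.31 = 5549.04
ΣP(Q1 2010)·Q(Q1 2010) = 686.02×2 + 3.85×83 + 14.38×110 + 9.57×38 + 4.18×69 + 8.27×125 = 1372.04 + 319.55 + 1581.8 + 363.66 + 288.42 + 1033.75 = 4959.22
Index = 5549.04 / 4959.22 × 100 = 111.8934

111.9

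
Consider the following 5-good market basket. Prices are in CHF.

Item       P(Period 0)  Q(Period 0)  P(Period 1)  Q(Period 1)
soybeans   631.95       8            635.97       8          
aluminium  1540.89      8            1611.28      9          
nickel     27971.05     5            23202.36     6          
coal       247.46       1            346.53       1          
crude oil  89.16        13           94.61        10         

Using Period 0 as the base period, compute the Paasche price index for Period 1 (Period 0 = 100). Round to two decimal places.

85.21

Paasche price index uses current-period quantities as weights.
ΣP(Period 1)·Q(Period 1) = 635.97×8 + 1611.28×9 + 23202.36×6 + 346.53×1 + 94.61×10 = 5087.76 + 14501.52 + 139214.16 + 346.53 + 946.1 = 160096.07
ΣP(Period 0)·Q(Period 1) = 631.95×8 + 1540.89×9 + 27971.05×6 + 247.46×1 + 89.16×10 = 5055.6 + 13868.01 + 167826.3 + 247.46 + 891.6 = 187888.97
Index = 160096.07 / 187888.97 × 100 = 85.2078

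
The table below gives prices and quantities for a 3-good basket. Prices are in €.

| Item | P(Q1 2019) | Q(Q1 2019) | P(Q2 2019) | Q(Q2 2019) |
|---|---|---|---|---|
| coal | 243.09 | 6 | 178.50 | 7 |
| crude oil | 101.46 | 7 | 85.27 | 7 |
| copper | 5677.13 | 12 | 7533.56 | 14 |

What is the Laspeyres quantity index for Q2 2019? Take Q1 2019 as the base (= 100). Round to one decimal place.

Laspeyres quantity index uses base-period prices as weights.
ΣP(Q1 2019)·Q(Q2 2019) = 243.09×7 + 101.46×7 + 5677.13×14 = 1701.63 + 710.22 + 79479.82 = 81891.67
ΣP(Q1 2019)·Q(Q1 2019) = 243.09×6 + 101.46×7 + 5677.13×12 = 1458.54 + 710.22 + 68125.56 = 70294.32
Index = 81891.67 / 70294.32 × 100 = 116.4983

116.5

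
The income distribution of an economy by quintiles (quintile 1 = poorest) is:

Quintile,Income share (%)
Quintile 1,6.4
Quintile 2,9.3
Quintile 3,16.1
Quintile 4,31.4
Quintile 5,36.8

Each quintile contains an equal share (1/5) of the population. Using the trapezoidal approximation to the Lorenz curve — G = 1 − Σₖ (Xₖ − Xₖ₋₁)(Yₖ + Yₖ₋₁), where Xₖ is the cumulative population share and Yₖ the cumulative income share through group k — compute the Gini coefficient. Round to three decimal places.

0.332

Cumulative income shares Yₖ: 0.0640, 0.1570, 0.3180, 0.6320, 1.0000
Σ (Xₖ−Xₖ₋₁)(Yₖ+Yₖ₋₁) = (1/5)(0.0640+0.0000) + (1/5)(0.1570+0.0640) + (1/5)(0.3180+0.1570) + (1/5)(0.6320+0.3180) + (1/5)(1.0000+0.6320)
  = 0.0128 + 0.0442 + 0.0950 + 0.1900 + 0.3264 = 0.6684
G = 1 − 0.6684 = 0.3316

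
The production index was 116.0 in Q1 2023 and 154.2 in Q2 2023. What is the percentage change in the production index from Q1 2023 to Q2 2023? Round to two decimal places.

Change = (154.2 − 116.0) / 116.0 × 100
       = 38.2 / 116.0 × 100 = 32.9310%

32.93%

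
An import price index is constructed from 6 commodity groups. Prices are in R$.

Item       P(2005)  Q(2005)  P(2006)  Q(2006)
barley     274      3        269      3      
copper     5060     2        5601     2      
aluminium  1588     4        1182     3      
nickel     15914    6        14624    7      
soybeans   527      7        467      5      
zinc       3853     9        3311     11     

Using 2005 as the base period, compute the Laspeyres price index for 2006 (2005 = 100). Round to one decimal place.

91.0

Laspeyres price index uses base-period quantities as weights.
ΣP(2006)·Q(2005) = 269×3 + 5601×2 + 1182×4 + 14624×6 + 467×7 + 3311×9 = 807 + 11202 + 4728 + 87744 + 3269 + 29799 = 137549
ΣP(2005)·Q(2005) = 274×3 + 5060×2 + 1588×4 + 15914×6 + 527×7 + 3853×9 = 822 + 10120 + 6352 + 95484 + 3689 + 34677 = 151144
Index = 137549 / 151144 × 100 = 91.0053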